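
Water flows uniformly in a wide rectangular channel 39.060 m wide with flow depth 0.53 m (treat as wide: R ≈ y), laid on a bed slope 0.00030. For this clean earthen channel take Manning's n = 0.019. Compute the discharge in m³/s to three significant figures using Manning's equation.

12.4 m³/s

A = b·y = 39.060 × 0.53 = 20.70 m²
Wide channel: R ≈ y = 0.53 m
Q = (1/n)·A·R^(2/3)·S^(1/2) = (1/0.019) × 20.70 × 0.5300^(2/3) × 0.00030^(1/2) = 12.36 m³/s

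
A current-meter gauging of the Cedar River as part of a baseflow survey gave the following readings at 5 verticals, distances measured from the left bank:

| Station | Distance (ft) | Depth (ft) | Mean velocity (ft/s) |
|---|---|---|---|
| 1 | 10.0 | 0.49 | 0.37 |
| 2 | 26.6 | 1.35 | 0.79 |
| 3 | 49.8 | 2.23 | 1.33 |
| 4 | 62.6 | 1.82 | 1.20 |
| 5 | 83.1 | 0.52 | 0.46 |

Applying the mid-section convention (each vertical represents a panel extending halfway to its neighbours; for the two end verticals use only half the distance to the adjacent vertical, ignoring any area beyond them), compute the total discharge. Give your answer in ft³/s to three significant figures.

w_1 = (26.6 − 10.0)/2 = 8.3 ft; q_1 = 0.37 × 0.49 × 8.3 = 1.505 ft³/s
w_2 = (49.8 − 10.0)/2 = 19.9 ft; q_2 = 0.79 × 1.35 × 19.9 = 21.22 ft³/s
w_3 = (62.6 − 26.6)/2 = 18 ft; q_3 = 1.33 × 2.23 × 18 = 53.39 ft³/s
w_4 = (83.1 − 49.8)/2 = 16.65 ft; q_4 = 1.20 × 1.82 × 16.65 = 36.36 ft³/s
w_5 = (83.1 − 62.6)/2 = 10.25 ft; q_5 = 0.46 × 0.52 × 10.25 = 2.452 ft³/s
Q = Σ qᵢ = 114.9 ft³/s

115 ft³/s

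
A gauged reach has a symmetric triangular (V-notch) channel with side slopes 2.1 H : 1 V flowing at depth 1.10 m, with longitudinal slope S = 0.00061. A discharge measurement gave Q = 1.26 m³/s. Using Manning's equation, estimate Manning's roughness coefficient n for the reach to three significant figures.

0.0312

A = z·y² = 2.1×1.10² = 2.541 m²
P = 2y√(1+z²) = 2×1.10×√(1+2.1²) = 5.117 m
R = A/P = 2.541/5.117 = 0.4966 m
n = (1/Q)·A·R^(2/3)·S^(1/2) = (1/1.26) × 2.541 × 0.6271 × 0.02470 = 0.03123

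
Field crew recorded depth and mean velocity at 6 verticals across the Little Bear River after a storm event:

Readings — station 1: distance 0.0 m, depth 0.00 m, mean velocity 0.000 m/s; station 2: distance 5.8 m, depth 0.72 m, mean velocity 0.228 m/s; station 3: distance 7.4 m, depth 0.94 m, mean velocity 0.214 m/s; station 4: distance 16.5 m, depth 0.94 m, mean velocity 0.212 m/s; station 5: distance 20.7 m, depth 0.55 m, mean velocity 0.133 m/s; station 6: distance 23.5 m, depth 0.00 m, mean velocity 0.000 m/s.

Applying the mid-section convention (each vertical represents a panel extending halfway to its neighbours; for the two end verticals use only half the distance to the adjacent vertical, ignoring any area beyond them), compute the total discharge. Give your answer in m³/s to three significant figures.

3.26 m³/s

w_2 = (7.4 − 0.0)/2 = 3.7 m; q_2 = 0.228 × 0.72 × 3.7 = 0.6074 m³/s
w_3 = (16.5 − 5.8)/2 = 5.35 m; q_3 = 0.214 × 0.94 × 5.35 = 1.076 m³/s
w_4 = (20.7 − 7.4)/2 = 6.65 m; q_4 = 0.212 × 0.94 × 6.65 = 1.325 m³/s
w_5 = (23.5 − 16.5)/2 = 3.5 m; q_5 = 0.133 × 0.55 × 3.5 = 0.2560 m³/s
Stations 1, 6 contribute zero (depth or velocity is 0).
Q = Σ qᵢ = 3.265 m³/s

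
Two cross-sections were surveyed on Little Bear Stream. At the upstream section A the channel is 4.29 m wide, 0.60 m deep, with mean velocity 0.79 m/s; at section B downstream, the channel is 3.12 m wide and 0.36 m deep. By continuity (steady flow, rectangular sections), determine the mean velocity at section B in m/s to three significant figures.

1.81 m/s

Q = A₁V₁ = (4.29×0.60) × 0.79 = 2.033 m³/s
A₂ = 3.12 × 0.36 = 1.123 m²
V₂ = Q/A₂ = 2.033/1.123 = 1.810 m/s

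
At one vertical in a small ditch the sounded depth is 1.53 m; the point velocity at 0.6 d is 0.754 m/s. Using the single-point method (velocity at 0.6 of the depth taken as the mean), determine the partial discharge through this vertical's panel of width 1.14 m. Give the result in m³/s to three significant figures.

1.32 m³/s

v̄ = v₀.₆ = 0.754 m/s
q = v̄ × d × w = 0.7540 × 1.53 × 1.14 = 1.315 m³/s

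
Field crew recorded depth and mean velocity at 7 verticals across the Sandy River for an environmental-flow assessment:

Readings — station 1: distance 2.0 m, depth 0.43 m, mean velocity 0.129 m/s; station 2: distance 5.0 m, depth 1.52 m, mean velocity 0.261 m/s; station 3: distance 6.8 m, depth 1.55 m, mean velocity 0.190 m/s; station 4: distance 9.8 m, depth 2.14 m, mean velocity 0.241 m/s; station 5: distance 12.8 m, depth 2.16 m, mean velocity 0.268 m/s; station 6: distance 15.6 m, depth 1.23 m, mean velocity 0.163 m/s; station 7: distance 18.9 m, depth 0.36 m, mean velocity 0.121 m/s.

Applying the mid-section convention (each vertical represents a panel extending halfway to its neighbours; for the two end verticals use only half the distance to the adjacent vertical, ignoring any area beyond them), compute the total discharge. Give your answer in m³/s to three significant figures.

5.65 m³/s

w_1 = (5.0 − 2.0)/2 = 1.5 m; q_1 = 0.129 × 0.43 × 1.5 = 0.08321 m³/s
w_2 = (6.8 − 2.0)/2 = 2.4 m; q_2 = 0.261 × 1.52 × 2.4 = 0.9521 m³/s
w_3 = (9.8 − 5.0)/2 = 2.4 m; q_3 = 0.190 × 1.55 × 2.4 = 0.7068 m³/s
w_4 = (12.8 − 6.8)/2 = 3 m; q_4 = 0.241 × 2.14 × 3 = 1.547 m³/s
w_5 = (15.6 − 9.8)/2 = 2.9 m; q_5 = 0.268 × 2.16 × 2.9 = 1.679 m³/s
w_6 = (18.9 − 12.8)/2 = 3.05 m; q_6 = 0.163 × 1.23 × 3.05 = 0.6115 m³/s
w_7 = (18.9 − 15.6)/2 = 1.65 m; q_7 = 0.121 × 0.36 × 1.65 = 0.07187 m³/s
Q = Σ qᵢ = 5.651 m³/s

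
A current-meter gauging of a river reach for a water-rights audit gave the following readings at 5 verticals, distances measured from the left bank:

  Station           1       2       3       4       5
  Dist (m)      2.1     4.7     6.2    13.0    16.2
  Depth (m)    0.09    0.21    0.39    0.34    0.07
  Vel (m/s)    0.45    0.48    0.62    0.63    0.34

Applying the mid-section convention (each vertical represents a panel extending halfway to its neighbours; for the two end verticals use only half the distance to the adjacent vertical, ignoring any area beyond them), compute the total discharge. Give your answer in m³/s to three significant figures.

2.37 m³/s

w_1 = (4.7 − 2.1)/2 = 1.3 m; q_1 = 0.45 × 0.09 × 1.3 = 0.05265 m³/s
w_2 = (6.2 − 2.1)/2 = 2.05 m; q_2 = 0.48 × 0.21 × 2.05 = 0.2066 m³/s
w_3 = (13.0 − 4.7)/2 = 4.15 m; q_3 = 0.62 × 0.39 × 4.15 = 1.003 m³/s
w_4 = (16.2 − 6.2)/2 = 5 m; q_4 = 0.63 × 0.34 × 5 = 1.071 m³/s
w_5 = (16.2 − 13.0)/2 = 1.6 m; q_5 = 0.34 × 0.07 × 1.6 = 0.03808 m³/s
Q = Σ qᵢ = 2.372 m³/s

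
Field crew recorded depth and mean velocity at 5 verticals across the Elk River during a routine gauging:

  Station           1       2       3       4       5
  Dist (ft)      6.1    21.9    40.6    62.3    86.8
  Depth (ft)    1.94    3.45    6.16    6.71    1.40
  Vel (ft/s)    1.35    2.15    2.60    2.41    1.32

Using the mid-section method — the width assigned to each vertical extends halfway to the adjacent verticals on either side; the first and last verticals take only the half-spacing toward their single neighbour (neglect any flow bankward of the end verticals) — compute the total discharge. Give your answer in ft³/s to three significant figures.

868 ft³/s

w_1 = (21.9 − 6.1)/2 = 7.9 ft; q_1 = 1.35 × 1.94 × 7.9 = 20.69 ft³/s
w_2 = (40.6 − 6.1)/2 = 17.25 ft; q_2 = 2.15 × 3.45 × 17.25 = 128.0 ft³/s
w_3 = (62.3 − 21.9)/2 = 20.2 ft; q_3 = 2.60 × 6.16 × 20.2 = 323.5 ft³/s
w_4 = (86.8 − 40.6)/2 = 23.1 ft; q_4 = 2.41 × 6.71 × 23.1 = 373.6 ft³/s
w_5 = (86.8 − 62.3)/2 = 12.25 ft; q_5 = 1.32 × 1.40 × 12.25 = 22.64 ft³/s
Q = Σ qᵢ = 868.4 ft³/s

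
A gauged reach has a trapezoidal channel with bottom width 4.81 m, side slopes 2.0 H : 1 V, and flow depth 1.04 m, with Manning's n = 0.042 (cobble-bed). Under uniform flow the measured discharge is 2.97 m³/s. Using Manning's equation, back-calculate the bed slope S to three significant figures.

0.000439

A = (b + z·y)·y = (4.81 + 2.0×1.04)×1.04 = 7.166 m²
P = b + 2y√(1+z²) = 4.81 + 2×1.04×√(1+2.0²) = 9.461 m
R = A/P = 7.166/9.461 = 0.7574 m
S = (Q·n / (1·A·R^(2/3)))² = (2.97×0.042 / (1×7.166×0.8309))² = 0.0004390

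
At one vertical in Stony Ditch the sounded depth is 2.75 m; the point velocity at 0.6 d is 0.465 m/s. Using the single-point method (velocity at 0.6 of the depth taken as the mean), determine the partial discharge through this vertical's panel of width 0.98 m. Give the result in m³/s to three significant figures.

v̄ = v₀.₆ = 0.465 m/s
q = v̄ × d × w = 0.4650 × 2.75 × 0.98 = 1.253 m³/s

1.25 m³/s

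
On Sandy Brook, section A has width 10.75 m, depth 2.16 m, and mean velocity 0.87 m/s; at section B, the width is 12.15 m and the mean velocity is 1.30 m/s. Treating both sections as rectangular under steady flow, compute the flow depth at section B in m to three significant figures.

1.28 m

Q = A₁V₁ = (10.75×2.16) × 0.87 = 20.20 m³/s
d₂ = Q/(b₂ V₂) = 20.20/(12.15×1.30) = 1.279 m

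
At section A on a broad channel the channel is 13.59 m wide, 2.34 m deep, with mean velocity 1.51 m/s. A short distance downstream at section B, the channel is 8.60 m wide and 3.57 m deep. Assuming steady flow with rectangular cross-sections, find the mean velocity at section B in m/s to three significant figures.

Q = A₁V₁ = (13.59×2.34) × 1.51 = 48.02 m³/s
A₂ = 8.60 × 3.57 = 30.70 m²
V₂ = Q/A₂ = 48.02/30.70 = 1.564 m/s

1.56 m/s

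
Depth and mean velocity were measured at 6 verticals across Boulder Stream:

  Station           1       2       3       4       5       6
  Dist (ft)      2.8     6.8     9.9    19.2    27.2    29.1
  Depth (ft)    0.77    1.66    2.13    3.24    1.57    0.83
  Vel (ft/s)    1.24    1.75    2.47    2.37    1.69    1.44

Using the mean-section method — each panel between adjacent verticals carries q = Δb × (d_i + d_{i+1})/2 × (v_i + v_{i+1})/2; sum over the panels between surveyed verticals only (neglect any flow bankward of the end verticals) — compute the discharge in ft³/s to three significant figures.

Panel 1-2: Δb = 4 ft, d̄ = (0.77+1.66)/2 = 1.215, v̄ = (1.24+1.75)/2 = 1.495 → q = 4×1.215×1.495 = 7.266 ft³/s
Panel 2-3: Δb = 3.1 ft, d̄ = (1.66+2.13)/2 = 1.895, v̄ = (1.75+2.47)/2 = 2.11 → q = 3.1×1.895×2.11 = 12.40 ft³/s
Panel 3-4: Δb = 9.3 ft, d̄ = (2.13+3.24)/2 = 2.685, v̄ = (2.47+2.37)/2 = 2.42 → q = 9.3×2.685×2.42 = 60.43 ft³/s
Panel 4-5: Δb = 8 ft, d̄ = (3.24+1.57)/2 = 2.405, v̄ = (2.37+1.69)/2 = 2.03 → q = 8×2.405×2.03 = 39.06 ft³/s
Panel 5-6: Δb = 1.9 ft, d̄ = (1.57+0.83)/2 = 1.2, v̄ = (1.69+1.44)/2 = 1.565 → q = 1.9×1.2×1.565 = 3.568 ft³/s
Q = Σ q = 122.7 ft³/s

123 ft³/s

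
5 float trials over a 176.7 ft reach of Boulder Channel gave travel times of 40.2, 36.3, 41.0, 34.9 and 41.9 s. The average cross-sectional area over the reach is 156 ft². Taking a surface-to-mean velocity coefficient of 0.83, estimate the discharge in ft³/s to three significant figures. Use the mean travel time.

t̄ = (40.2 + 36.3 + 41.0 + 34.9 + 41.9) / 5 = 38.86 s
v_surface = L / t̄ = 176.7 / 38.86 = 4.547 ft/s
v_mean = 0.83 × 4.547 = 3.774 ft/s
Q = A × v_mean = 156 × 3.774 = 588.8 ft³/s

589 ft³/s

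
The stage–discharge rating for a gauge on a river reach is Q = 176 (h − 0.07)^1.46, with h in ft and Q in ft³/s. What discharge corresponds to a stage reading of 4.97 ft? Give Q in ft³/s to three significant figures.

Q = 176 × (4.97 − 0.07)^1.46 = 176 × 4.9^1.46 = 1791 ft³/s

1790 ft³/s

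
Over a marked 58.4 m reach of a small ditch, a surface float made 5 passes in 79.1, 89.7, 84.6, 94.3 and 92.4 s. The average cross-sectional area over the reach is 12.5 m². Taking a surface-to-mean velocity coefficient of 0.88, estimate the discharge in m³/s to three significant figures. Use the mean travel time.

t̄ = (79.1 + 89.7 + 84.6 + 94.3 + 92.4) / 5 = 88.02 s
v_surface = L / t̄ = 58.4 / 88.02 = 0.6635 m/s
v_mean = 0.88 × 0.6635 = 0.5839 m/s
Q = A × v_mean = 12.5 × 0.5839 = 7.298 m³/s

7.30 m³/s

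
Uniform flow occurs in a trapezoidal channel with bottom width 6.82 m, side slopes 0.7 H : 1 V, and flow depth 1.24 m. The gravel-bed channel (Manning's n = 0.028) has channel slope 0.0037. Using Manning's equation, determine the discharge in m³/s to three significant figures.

A = (b + z·y)·y = (6.82 + 0.7×1.24)×1.24 = 9.533 m²
P = b + 2y√(1+z²) = 6.82 + 2×1.24×√(1+0.7²) = 9.847 m
R = A/P = 9.533/9.847 = 0.9681 m
Q = (1/n)·A·R^(2/3)·S^(1/2) = (1/0.028) × 9.533 × 0.9681^(2/3) × 0.0037^(1/2) = 20.27 m³/s

20.3 m³/s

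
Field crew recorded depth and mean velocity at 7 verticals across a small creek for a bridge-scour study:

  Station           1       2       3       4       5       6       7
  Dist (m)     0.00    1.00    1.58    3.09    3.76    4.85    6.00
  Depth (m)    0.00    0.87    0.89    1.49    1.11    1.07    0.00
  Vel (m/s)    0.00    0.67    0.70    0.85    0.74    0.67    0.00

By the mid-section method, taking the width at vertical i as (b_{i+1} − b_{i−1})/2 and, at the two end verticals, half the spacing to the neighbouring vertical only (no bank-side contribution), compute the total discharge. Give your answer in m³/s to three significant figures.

4.02 m³/s

w_2 = (1.58 − 0.00)/2 = 0.79 m; q_2 = 0.67 × 0.87 × 0.79 = 0.4605 m³/s
w_3 = (3.09 − 1.00)/2 = 1.045 m; q_3 = 0.70 × 0.89 × 1.045 = 0.6510 m³/s
w_4 = (3.76 − 1.58)/2 = 1.09 m; q_4 = 0.85 × 1.49 × 1.09 = 1.380 m³/s
w_5 = (4.85 − 3.09)/2 = 0.88 m; q_5 = 0.74 × 1.11 × 0.88 = 0.7228 m³/s
w_6 = (6.00 − 3.76)/2 = 1.12 m; q_6 = 0.67 × 1.07 × 1.12 = 0.8029 m³/s
Stations 1, 7 contribute zero (depth or velocity is 0).
Q = Σ qᵢ = 4.018 m³/s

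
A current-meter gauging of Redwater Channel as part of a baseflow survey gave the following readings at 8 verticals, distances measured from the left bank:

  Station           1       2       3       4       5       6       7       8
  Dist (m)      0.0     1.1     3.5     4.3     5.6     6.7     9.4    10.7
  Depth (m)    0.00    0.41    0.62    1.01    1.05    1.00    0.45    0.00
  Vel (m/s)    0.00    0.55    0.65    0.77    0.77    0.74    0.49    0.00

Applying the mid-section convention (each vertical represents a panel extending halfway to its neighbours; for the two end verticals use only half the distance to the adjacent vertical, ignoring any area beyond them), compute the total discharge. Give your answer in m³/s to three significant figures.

w_2 = (3.5 − 0.0)/2 = 1.75 m; q_2 = 0.55 × 0.41 × 1.75 = 0.3946 m³/s
w_3 = (4.3 − 1.1)/2 = 1.6 m; q_3 = 0.65 × 0.62 × 1.6 = 0.6448 m³/s
w_4 = (5.6 − 3.5)/2 = 1.05 m; q_4 = 0.77 × 1.01 × 1.05 = 0.8166 m³/s
w_5 = (6.7 − 4.3)/2 = 1.2 m; q_5 = 0.77 × 1.05 × 1.2 = 0.9702 m³/s
w_6 = (9.4 − 5.6)/2 = 1.9 m; q_6 = 0.74 × 1.00 × 1.9 = 1.406 m³/s
w_7 = (10.7 − 6.7)/2 = 2 m; q_7 = 0.49 × 0.45 × 2 = 0.4410 m³/s
Stations 1, 8 contribute zero (depth or velocity is 0).
Q = Σ qᵢ = 4.673 m³/s

4.67 m³/s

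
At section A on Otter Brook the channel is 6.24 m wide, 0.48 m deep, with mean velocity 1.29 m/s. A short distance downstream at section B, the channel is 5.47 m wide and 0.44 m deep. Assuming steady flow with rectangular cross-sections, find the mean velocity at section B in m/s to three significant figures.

1.61 m/s

Q = A₁V₁ = (6.24×0.48) × 1.29 = 3.864 m³/s
A₂ = 5.47 × 0.44 = 2.407 m²
V₂ = Q/A₂ = 3.864/2.407 = 1.605 m/s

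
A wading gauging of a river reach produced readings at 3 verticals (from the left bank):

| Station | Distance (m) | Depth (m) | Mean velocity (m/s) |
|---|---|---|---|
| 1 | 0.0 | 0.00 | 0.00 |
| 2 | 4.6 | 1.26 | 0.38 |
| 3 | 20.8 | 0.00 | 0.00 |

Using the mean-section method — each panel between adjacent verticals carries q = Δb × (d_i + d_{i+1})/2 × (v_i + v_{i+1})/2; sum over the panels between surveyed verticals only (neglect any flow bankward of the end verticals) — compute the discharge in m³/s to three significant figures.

Panel 1-2: Δb = 4.6 m, d̄ = (0.00+1.26)/2 = 0.63, v̄ = (0.00+0.38)/2 = 0.19 → q = 4.6×0.63×0.19 = 0.5506 m³/s
Panel 2-3: Δb = 16.2 m, d̄ = (1.26+0.00)/2 = 0.63, v̄ = (0.38+0.00)/2 = 0.19 → q = 16.2×0.63×0.19 = 1.939 m³/s
Q = Σ q = 2.490 m³/s

2.49 m³/s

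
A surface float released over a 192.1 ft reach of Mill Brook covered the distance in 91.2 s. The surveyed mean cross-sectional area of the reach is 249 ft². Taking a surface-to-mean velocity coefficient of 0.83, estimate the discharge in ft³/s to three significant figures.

435 ft³/s

v_surface = L / t̄ = 192.1 / 91.2 = 2.106 ft/s
v_mean = 0.83 × 2.106 = 1.748 ft/s
Q = A × v_mean = 249 × 1.748 = 435.3 ft³/s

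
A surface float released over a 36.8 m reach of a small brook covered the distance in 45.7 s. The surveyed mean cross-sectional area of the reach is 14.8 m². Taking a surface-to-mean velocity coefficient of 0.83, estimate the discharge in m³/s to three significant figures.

9.89 m³/s

v_surface = L / t̄ = 36.8 / 45.7 = 0.8053 m/s
v_mean = 0.83 × 0.8053 = 0.6684 m/s
Q = A × v_mean = 14.8 × 0.6684 = 9.892 m³/s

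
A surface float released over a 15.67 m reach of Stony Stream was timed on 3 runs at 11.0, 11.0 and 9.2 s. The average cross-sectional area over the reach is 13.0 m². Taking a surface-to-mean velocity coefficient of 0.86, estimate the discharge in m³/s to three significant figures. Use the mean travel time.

t̄ = (11.0 + 11.0 + 9.2) / 3 = 10.4 s
v_surface = L / t̄ = 15.67 / 10.4 = 1.507 m/s
v_mean = 0.86 × 1.507 = 1.296 m/s
Q = A × v_mean = 13.0 × 1.296 = 16.85 m³/s

16.8 m³/s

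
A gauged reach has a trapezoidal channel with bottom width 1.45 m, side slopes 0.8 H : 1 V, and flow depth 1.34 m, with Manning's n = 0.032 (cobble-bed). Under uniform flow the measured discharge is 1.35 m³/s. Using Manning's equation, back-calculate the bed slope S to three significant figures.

0.000267

A = (b + z·y)·y = (1.45 + 0.8×1.34)×1.34 = 3.379 m²
P = b + 2y√(1+z²) = 1.45 + 2×1.34×√(1+0.8²) = 4.882 m
R = A/P = 3.379/4.882 = 0.6922 m
S = (Q·n / (1·A·R^(2/3)))² = (1.35×0.032 / (1×3.379×0.7825))² = 0.0002669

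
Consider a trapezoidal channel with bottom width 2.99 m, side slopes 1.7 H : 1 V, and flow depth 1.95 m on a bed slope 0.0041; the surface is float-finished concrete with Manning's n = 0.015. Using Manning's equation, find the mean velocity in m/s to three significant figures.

4.69 m/s

A = (b + z·y)·y = (2.99 + 1.7×1.95)×1.95 = 12.29 m²
P = b + 2y√(1+z²) = 2.99 + 2×1.95×√(1+1.7²) = 10.68 m
R = A/P = 12.29/10.68 = 1.151 m
Q = (1/n)·A·R^(2/3)·S^(1/2) = (1/0.015) × 12.29 × 1.151^(2/3) × 0.0041^(1/2) = 57.64 m³/s
V = Q/A = 57.64/12.29 = 4.688 m/s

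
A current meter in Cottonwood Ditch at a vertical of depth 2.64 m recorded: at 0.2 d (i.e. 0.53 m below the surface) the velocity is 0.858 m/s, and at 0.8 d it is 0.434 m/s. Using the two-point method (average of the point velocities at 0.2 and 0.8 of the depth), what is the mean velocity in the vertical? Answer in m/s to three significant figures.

0.646 m/s

v̄ = (0.858 + 0.434) / 2 = 0.6460 m/s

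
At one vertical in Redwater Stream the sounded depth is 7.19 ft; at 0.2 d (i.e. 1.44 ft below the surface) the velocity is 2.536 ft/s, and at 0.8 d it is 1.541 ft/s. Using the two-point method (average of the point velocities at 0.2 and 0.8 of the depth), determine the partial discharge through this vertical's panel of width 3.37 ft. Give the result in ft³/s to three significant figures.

49.4 ft³/s

v̄ = (2.536 + 1.541) / 2 = 2.039 ft/s
q = v̄ × d × w = 2.039 × 7.19 × 3.37 = 49.39 ft³/s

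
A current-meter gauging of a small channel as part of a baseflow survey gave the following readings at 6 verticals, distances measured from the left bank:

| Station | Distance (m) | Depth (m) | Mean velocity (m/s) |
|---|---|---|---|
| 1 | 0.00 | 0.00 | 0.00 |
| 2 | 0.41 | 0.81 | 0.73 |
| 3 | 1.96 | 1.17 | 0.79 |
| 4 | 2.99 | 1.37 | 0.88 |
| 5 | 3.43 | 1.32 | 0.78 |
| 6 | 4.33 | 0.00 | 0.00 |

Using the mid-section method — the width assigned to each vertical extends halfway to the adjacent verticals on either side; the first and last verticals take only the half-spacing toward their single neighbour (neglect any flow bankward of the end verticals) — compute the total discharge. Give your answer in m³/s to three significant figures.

3.35 m³/s

w_2 = (1.96 − 0.00)/2 = 0.98 m; q_2 = 0.73 × 0.81 × 0.98 = 0.5795 m³/s
w_3 = (2.99 − 0.41)/2 = 1.29 m; q_3 = 0.79 × 1.17 × 1.29 = 1.192 m³/s
w_4 = (3.43 − 1.96)/2 = 0.735 m; q_4 = 0.88 × 1.37 × 0.735 = 0.8861 m³/s
w_5 = (4.33 − 2.99)/2 = 0.67 m; q_5 = 0.78 × 1.32 × 0.67 = 0.6898 m³/s
Stations 1, 6 contribute zero (depth or velocity is 0).
Q = Σ qᵢ = 3.348 m³/s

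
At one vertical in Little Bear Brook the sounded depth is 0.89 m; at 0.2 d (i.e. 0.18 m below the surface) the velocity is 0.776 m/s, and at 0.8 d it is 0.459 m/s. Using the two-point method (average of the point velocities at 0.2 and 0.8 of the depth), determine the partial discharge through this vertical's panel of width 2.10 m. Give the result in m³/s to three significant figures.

v̄ = (0.776 + 0.459) / 2 = 0.6175 m/s
q = v̄ × d × w = 0.6175 × 0.89 × 2.10 = 1.154 m³/s

1.15 m³/s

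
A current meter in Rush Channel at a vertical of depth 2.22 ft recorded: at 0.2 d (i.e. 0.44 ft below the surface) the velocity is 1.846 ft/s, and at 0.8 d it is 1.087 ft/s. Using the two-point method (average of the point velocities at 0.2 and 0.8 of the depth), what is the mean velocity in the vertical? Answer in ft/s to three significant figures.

1.47 ft/s

v̄ = (1.846 + 1.087) / 2 = 1.467 ft/s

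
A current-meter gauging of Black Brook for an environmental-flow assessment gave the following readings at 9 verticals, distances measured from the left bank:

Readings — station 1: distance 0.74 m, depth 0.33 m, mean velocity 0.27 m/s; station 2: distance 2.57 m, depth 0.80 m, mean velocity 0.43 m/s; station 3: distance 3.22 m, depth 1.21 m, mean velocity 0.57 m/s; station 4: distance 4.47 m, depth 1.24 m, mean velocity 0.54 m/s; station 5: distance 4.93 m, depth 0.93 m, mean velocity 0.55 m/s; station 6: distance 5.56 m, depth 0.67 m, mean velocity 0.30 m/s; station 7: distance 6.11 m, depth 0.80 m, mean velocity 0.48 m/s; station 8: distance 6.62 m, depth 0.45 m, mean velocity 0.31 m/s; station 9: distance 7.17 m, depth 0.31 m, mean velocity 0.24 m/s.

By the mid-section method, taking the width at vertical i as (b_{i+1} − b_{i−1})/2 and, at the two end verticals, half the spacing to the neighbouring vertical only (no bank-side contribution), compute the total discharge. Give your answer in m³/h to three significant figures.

8750 m³/h

w_1 = (2.57 − 0.74)/2 = 0.915 m; q_1 = 0.27 × 0.33 × 0.915 = 0.08153 m³/s
w_2 = (3.22 − 0.74)/2 = 1.24 m; q_2 = 0.43 × 0.80 × 1.24 = 0.4266 m³/s
w_3 = (4.47 − 2.57)/2 = 0.95 m; q_3 = 0.57 × 1.21 × 0.95 = 0.6552 m³/s
w_4 = (4.93 − 3.22)/2 = 0.855 m; q_4 = 0.54 × 1.24 × 0.855 = 0.5725 m³/s
w_5 = (5.56 − 4.47)/2 = 0.545 m; q_5 = 0.55 × 0.93 × 0.545 = 0.2788 m³/s
w_6 = (6.11 − 4.93)/2 = 0.59 m; q_6 = 0.30 × 0.67 × 0.59 = 0.1186 m³/s
w_7 = (6.62 − 5.56)/2 = 0.53 m; q_7 = 0.48 × 0.80 × 0.53 = 0.2035 m³/s
w_8 = (7.17 − 6.11)/2 = 0.53 m; q_8 = 0.31 × 0.45 × 0.53 = 0.07394 m³/s
w_9 = (7.17 − 6.62)/2 = 0.275 m; q_9 = 0.24 × 0.31 × 0.275 = 0.02046 m³/s
Q = Σ qᵢ = 2.431 m³/s
= 2.431 × 3600 = 8752 m³/h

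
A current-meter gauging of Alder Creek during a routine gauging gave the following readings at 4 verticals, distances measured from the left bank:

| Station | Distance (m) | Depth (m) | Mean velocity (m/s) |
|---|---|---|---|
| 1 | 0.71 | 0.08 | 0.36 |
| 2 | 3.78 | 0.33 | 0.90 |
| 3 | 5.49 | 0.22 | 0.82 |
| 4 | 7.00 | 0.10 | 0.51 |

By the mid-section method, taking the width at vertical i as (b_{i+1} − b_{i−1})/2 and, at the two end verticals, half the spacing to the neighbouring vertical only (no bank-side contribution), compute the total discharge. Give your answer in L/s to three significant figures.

w_1 = (3.78 − 0.71)/2 = 1.535 m; q_1 = 0.36 × 0.08 × 1.535 = 0.04421 m³/s
w_2 = (5.49 − 0.71)/2 = 2.39 m; q_2 = 0.90 × 0.33 × 2.39 = 0.7098 m³/s
w_3 = (7.00 − 3.78)/2 = 1.61 m; q_3 = 0.82 × 0.22 × 1.61 = 0.2904 m³/s
w_4 = (7.00 − 5.49)/2 = 0.755 m; q_4 = 0.51 × 0.10 × 0.755 = 0.03851 m³/s
Q = Σ qᵢ = 1.083 m³/s
= 1.083 × 1000 = 1083 L/s

1080 L/s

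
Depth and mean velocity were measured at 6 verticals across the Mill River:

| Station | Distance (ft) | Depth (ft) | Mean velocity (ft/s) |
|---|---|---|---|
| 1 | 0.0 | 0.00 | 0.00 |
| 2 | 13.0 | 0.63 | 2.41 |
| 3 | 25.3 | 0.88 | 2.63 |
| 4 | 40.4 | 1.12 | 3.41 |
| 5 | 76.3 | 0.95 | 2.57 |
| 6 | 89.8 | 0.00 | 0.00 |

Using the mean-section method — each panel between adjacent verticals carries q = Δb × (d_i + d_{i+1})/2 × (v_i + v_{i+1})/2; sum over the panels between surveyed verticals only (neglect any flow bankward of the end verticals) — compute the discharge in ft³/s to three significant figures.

193 ft³/s

Panel 1-2: Δb = 13 ft, d̄ = (0.00+0.63)/2 = 0.315, v̄ = (0.00+2.41)/2 = 1.205 → q = 13×0.315×1.205 = 4.934 ft³/s
Panel 2-3: Δb = 12.3 ft, d̄ = (0.63+0.88)/2 = 0.755, v̄ = (2.41+2.63)/2 = 2.52 → q = 12.3×0.755×2.52 = 23.40 ft³/s
Panel 3-4: Δb = 15.1 ft, d̄ = (0.88+1.12)/2 = 1, v̄ = (2.63+3.41)/2 = 3.02 → q = 15.1×1×3.02 = 45.60 ft³/s
Panel 4-5: Δb = 35.9 ft, d̄ = (1.12+0.95)/2 = 1.035, v̄ = (3.41+2.57)/2 = 2.99 → q = 35.9×1.035×2.99 = 111.1 ft³/s
Panel 5-6: Δb = 13.5 ft, d̄ = (0.95+0.00)/2 = 0.475, v̄ = (2.57+0.00)/2 = 1.285 → q = 13.5×0.475×1.285 = 8.240 ft³/s
Q = Σ q = 193.3 ft³/s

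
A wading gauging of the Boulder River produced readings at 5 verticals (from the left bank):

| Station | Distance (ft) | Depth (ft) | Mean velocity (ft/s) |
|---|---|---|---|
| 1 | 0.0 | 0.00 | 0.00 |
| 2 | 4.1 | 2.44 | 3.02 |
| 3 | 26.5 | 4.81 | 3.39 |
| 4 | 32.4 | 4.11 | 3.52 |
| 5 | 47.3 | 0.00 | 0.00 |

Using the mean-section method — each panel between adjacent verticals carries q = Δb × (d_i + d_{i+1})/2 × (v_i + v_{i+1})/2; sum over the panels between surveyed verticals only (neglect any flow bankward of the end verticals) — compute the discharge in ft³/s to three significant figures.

413 ft³/s

Panel 1-2: Δb = 4.1 ft, d̄ = (0.00+2.44)/2 = 1.22, v̄ = (0.00+3.02)/2 = 1.51 → q = 4.1×1.22×1.51 = 7.553 ft³/s
Panel 2-3: Δb = 22.4 ft, d̄ = (2.44+4.81)/2 = 3.625, v̄ = (3.02+3.39)/2 = 3.205 → q = 22.4×3.625×3.205 = 260.2 ft³/s
Panel 3-4: Δb = 5.9 ft, d̄ = (4.81+4.11)/2 = 4.46, v̄ = (3.39+3.52)/2 = 3.455 → q = 5.9×4.46×3.455 = 90.91 ft³/s
Panel 4-5: Δb = 14.9 ft, d̄ = (4.11+0.00)/2 = 2.055, v̄ = (3.52+0.00)/2 = 1.76 → q = 14.9×2.055×1.76 = 53.89 ft³/s
Q = Σ q = 412.6 ft³/s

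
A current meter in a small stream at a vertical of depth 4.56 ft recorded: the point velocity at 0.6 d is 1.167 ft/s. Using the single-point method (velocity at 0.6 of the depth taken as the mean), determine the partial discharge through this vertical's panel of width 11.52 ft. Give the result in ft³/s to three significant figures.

v̄ = v₀.₆ = 1.167 ft/s
q = v̄ × d × w = 1.167 × 4.56 × 11.52 = 61.30 ft³/s

61.3 ft³/s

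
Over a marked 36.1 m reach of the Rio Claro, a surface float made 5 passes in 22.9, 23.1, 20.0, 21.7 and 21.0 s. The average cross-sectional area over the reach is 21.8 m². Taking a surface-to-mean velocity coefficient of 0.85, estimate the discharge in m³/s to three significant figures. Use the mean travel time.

30.8 m³/s

t̄ = (22.9 + 23.1 + 20.0 + 21.7 + 21.0) / 5 = 21.74 s
v_surface = L / t̄ = 36.1 / 21.74 = 1.661 m/s
v_mean = 0.85 × 1.661 = 1.411 m/s
Q = A × v_mean = 21.8 × 1.411 = 30.77 m³/s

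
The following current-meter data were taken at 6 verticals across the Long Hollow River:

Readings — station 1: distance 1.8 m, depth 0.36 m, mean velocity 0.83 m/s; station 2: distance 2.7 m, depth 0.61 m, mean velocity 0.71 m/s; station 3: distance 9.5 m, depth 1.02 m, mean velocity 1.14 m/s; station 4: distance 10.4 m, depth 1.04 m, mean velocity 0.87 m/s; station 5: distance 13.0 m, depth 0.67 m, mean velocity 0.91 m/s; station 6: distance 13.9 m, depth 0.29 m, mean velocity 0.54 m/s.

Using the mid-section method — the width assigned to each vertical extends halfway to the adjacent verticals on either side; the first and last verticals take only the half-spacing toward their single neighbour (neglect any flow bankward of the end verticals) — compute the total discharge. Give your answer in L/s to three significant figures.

9000 L/s

w_1 = (2.7 − 1.8)/2 = 0.45 m; q_1 = 0.83 × 0.36 × 0.45 = 0.1345 m³/s
w_2 = (9.5 − 1.8)/2 = 3.85 m; q_2 = 0.71 × 0.61 × 3.85 = 1.667 m³/s
w_3 = (10.4 − 2.7)/2 = 3.85 m; q_3 = 1.14 × 1.02 × 3.85 = 4.477 m³/s
w_4 = (13.0 − 9.5)/2 = 1.75 m; q_4 = 0.87 × 1.04 × 1.75 = 1.583 m³/s
w_5 = (13.9 − 10.4)/2 = 1.75 m; q_5 = 0.91 × 0.67 × 1.75 = 1.067 m³/s
w_6 = (13.9 − 13.0)/2 = 0.45 m; q_6 = 0.54 × 0.29 × 0.45 = 0.07047 m³/s
Q = Σ qᵢ = 9.000 m³/s
= 9.000 × 1000 = 9000 L/s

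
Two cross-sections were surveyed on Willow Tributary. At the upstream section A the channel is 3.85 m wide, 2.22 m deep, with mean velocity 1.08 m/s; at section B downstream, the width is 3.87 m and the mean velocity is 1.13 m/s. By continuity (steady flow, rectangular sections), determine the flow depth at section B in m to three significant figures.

Q = A₁V₁ = (3.85×2.22) × 1.08 = 9.231 m³/s
d₂ = Q/(b₂ V₂) = 9.231/(3.87×1.13) = 2.111 m

2.11 m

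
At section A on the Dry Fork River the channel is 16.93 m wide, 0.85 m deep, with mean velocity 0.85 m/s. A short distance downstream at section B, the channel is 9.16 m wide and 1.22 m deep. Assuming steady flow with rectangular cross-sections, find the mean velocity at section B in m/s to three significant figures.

1.09 m/s

Q = A₁V₁ = (16.93×0.85) × 0.85 = 12.23 m³/s
A₂ = 9.16 × 1.22 = 11.18 m²
V₂ = Q/A₂ = 12.23/11.18 = 1.095 m/s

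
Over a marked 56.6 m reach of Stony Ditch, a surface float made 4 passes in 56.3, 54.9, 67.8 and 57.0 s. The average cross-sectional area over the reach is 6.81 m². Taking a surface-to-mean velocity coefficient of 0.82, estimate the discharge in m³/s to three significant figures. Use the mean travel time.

5.36 m³/s

t̄ = (56.3 + 54.9 + 67.8 + 57.0) / 4 = 59 s
v_surface = L / t̄ = 56.6 / 59 = 0.9593 m/s
v_mean = 0.82 × 0.9593 = 0.7866 m/s
Q = A × v_mean = 6.81 × 0.7866 = 5.357 m³/s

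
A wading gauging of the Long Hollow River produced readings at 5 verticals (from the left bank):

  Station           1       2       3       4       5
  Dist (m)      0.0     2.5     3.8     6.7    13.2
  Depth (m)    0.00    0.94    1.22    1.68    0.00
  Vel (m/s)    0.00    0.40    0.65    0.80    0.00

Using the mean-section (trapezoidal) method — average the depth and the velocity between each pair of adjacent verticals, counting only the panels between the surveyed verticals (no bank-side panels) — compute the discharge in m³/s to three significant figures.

6.20 m³/s

Panel 1-2: Δb = 2.5 m, d̄ = (0.00+0.94)/2 = 0.47, v̄ = (0.00+0.40)/2 = 0.2 → q = 2.5×0.47×0.2 = 0.2350 m³/s
Panel 2-3: Δb = 1.3 m, d̄ = (0.94+1.22)/2 = 1.08, v̄ = (0.40+0.65)/2 = 0.525 → q = 1.3×1.08×0.525 = 0.7371 m³/s
Panel 3-4: Δb = 2.9 m, d̄ = (1.22+1.68)/2 = 1.45, v̄ = (0.65+0.80)/2 = 0.725 → q = 2.9×1.45×0.725 = 3.049 m³/s
Panel 4-5: Δb = 6.5 m, d̄ = (1.68+0.00)/2 = 0.84, v̄ = (0.80+0.00)/2 = 0.4 → q = 6.5×0.84×0.4 = 2.184 m³/s
Q = Σ q = 6.205 m³/s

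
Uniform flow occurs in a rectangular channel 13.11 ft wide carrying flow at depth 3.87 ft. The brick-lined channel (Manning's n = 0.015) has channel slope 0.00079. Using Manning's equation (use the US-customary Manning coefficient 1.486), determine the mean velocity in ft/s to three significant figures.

A = b·y = 13.11 × 3.87 = 50.74 ft²
P = b + 2y = 13.11 + 2×3.87 = 20.85 ft
R = A/P = 50.74/20.85 = 2.433 ft
Q = (1.486/n)·A·R^(2/3)·S^(1/2) = (1.486/0.015) × 50.74 × 2.433^(2/3) × 0.00079^(1/2) = 255.6 ft³/s
V = Q/A = 255.6/50.74 = 5.037 ft/s

5.04 ft/s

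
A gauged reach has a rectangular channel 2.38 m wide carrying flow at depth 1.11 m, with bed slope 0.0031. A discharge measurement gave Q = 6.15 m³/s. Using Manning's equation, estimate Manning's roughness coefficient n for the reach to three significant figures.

A = b·y = 2.38 × 1.11 = 2.642 m²
P = b + 2y = 2.38 + 2×1.11 = 4.600 m
R = A/P = 2.642/4.600 = 0.5743 m
n = (1/Q)·A·R^(2/3)·S^(1/2) = (1/6.15) × 2.642 × 0.6909 × 0.05568 = 0.01652

0.0165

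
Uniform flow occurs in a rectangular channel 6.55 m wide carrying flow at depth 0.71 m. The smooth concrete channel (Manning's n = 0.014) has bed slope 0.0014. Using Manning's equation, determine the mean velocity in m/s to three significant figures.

A = b·y = 6.55 × 0.71 = 4.651 m²
P = b + 2y = 6.55 + 2×0.71 = 7.970 m
R = A/P = 4.651/7.970 = 0.5835 m
Q = (1/n)·A·R^(2/3)·S^(1/2) = (1/0.014) × 4.651 × 0.5835^(2/3) × 0.0014^(1/2) = 8.679 m³/s
V = Q/A = 8.679/4.651 = 1.866 m/s

1.87 m/s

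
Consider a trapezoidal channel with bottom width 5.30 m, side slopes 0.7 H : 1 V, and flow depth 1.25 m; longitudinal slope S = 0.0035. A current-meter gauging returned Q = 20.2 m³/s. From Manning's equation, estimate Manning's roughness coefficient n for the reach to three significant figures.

A = (b + z·y)·y = (5.30 + 0.7×1.25)×1.25 = 7.719 m²
P = b + 2y√(1+z²) = 5.30 + 2×1.25×√(1+0.7²) = 8.352 m
R = A/P = 7.719/8.352 = 0.9242 m
n = (1/Q)·A·R^(2/3)·S^(1/2) = (1/20.2) × 7.719 × 0.9488 × 0.05916 = 0.02145

0.0214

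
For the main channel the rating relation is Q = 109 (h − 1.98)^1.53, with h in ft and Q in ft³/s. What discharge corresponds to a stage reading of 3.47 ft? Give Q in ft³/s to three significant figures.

Q = 109 × (3.47 − 1.98)^1.53 = 109 × 1.49^1.53 = 200.6 ft³/s

201 ft³/s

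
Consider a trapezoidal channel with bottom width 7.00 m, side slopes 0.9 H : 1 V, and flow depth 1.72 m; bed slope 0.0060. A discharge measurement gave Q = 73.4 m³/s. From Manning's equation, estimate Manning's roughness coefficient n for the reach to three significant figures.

A = (b + z·y)·y = (7.00 + 0.9×1.72)×1.72 = 14.70 m²
P = b + 2y√(1+z²) = 7.00 + 2×1.72×√(1+0.9²) = 11.63 m
R = A/P = 14.70/11.63 = 1.264 m
n = (1/Q)·A·R^(2/3)·S^(1/2) = (1/73.4) × 14.70 × 1.169 × 0.07746 = 0.01814

0.0181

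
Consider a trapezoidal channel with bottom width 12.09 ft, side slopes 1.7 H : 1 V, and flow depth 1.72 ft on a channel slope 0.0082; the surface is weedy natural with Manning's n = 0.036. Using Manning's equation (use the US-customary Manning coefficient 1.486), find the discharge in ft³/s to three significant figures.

A = (b + z·y)·y = (12.09 + 1.7×1.72)×1.72 = 25.82 ft²
P = b + 2y√(1+z²) = 12.09 + 2×1.72×√(1+1.7²) = 18.87 ft
R = A/P = 25.82/18.87 = 1.368 ft
Q = (1.486/n)·A·R^(2/3)·S^(1/2) = (1.486/0.036) × 25.82 × 1.368^(2/3) × 0.0082^(1/2) = 119.0 ft³/s

119 ft³/s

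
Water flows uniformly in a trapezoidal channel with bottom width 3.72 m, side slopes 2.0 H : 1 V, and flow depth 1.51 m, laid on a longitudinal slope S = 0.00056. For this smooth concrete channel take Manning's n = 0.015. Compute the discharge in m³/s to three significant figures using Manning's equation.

15.8 m³/s

A = (b + z·y)·y = (3.72 + 2.0×1.51)×1.51 = 10.18 m²
P = b + 2y√(1+z²) = 3.72 + 2×1.51×√(1+2.0²) = 10.47 m
R = A/P = 10.18/10.47 = 0.9718 m
Q = (1/n)·A·R^(2/3)·S^(1/2) = (1/0.015) × 10.18 × 0.9718^(2/3) × 0.00056^(1/2) = 15.75 m³/s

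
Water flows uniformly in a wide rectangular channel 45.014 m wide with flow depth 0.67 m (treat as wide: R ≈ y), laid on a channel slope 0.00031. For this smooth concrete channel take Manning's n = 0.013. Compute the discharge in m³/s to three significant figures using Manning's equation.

A = b·y = 45.014 × 0.67 = 30.16 m²
Wide channel: R ≈ y = 0.67 m
Q = (1/n)·A·R^(2/3)·S^(1/2) = (1/0.013) × 30.16 × 0.6700^(2/3) × 0.00031^(1/2) = 31.28 m³/s

31.3 m³/s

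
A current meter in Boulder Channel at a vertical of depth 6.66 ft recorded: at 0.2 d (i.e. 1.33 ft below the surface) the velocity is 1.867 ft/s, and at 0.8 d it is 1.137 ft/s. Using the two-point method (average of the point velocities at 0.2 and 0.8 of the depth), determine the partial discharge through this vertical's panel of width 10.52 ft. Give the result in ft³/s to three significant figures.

105 ft³/s

v̄ = (1.867 + 1.137) / 2 = 1.502 ft/s
q = v̄ × d × w = 1.502 × 6.66 × 10.52 = 105.2 ft³/s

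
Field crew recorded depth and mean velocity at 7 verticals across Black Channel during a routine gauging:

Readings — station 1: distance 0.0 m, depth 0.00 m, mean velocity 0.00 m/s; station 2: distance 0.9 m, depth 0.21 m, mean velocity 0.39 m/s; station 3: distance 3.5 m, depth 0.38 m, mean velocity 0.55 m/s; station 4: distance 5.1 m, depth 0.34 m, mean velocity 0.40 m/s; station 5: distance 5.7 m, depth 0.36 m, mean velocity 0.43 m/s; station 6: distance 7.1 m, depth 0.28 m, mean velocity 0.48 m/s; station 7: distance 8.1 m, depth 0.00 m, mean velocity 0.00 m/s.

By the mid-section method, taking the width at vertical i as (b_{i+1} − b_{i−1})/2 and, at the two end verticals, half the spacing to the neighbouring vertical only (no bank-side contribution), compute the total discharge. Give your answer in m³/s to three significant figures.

1.05 m³/s

w_2 = (3.5 − 0.0)/2 = 1.75 m; q_2 = 0.39 × 0.21 × 1.75 = 0.1433 m³/s
w_3 = (5.1 − 0.9)/2 = 2.1 m; q_3 = 0.55 × 0.38 × 2.1 = 0.4389 m³/s
w_4 = (5.7 − 3.5)/2 = 1.1 m; q_4 = 0.40 × 0.34 × 1.1 = 0.1496 m³/s
w_5 = (7.1 − 5.1)/2 = 1 m; q_5 = 0.43 × 0.36 × 1 = 0.1548 m³/s
w_6 = (8.1 − 5.7)/2 = 1.2 m; q_6 = 0.48 × 0.28 × 1.2 = 0.1613 m³/s
Stations 1, 7 contribute zero (depth or velocity is 0).
Q = Σ qᵢ = 1.048 m³/s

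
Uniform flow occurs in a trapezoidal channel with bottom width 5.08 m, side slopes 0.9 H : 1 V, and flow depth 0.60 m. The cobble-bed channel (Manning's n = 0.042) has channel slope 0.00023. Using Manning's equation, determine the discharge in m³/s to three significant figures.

A = (b + z·y)·y = (5.08 + 0.9×0.60)×0.60 = 3.372 m²
P = b + 2y√(1+z²) = 5.08 + 2×0.60×√(1+0.9²) = 6.694 m
R = A/P = 3.372/6.694 = 0.5037 m
Q = (1/n)·A·R^(2/3)·S^(1/2) = (1/0.042) × 3.372 × 0.5037^(2/3) × 0.00023^(1/2) = 0.7708 m³/s

0.771 m³/s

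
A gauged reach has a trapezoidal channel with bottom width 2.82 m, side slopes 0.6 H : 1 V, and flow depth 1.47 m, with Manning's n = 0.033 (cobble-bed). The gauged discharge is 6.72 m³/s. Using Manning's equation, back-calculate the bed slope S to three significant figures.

0.00200

A = (b + z·y)·y = (2.82 + 0.6×1.47)×1.47 = 5.442 m²
P = b + 2y√(1+z²) = 2.82 + 2×1.47×√(1+0.6²) = 6.249 m
R = A/P = 5.442/6.249 = 0.8709 m
S = (Q·n / (1·A·R^(2/3)))² = (6.72×0.033 / (1×5.442×0.9120))² = 0.001997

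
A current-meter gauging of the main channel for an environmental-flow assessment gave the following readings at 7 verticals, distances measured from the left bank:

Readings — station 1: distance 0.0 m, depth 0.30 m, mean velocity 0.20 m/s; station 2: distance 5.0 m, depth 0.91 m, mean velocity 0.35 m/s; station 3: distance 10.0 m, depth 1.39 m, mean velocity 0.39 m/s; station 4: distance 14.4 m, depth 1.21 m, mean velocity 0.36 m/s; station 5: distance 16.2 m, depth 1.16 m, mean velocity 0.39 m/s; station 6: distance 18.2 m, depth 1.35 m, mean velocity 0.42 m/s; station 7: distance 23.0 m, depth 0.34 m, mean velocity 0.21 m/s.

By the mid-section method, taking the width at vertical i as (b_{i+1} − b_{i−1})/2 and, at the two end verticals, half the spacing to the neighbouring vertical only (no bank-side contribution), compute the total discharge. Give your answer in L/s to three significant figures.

w_1 = (5.0 − 0.0)/2 = 2.5 m; q_1 = 0.20 × 0.30 × 2.5 = 0.1500 m³/s
w_2 = (10.0 − 0.0)/2 = 5 m; q_2 = 0.35 × 0.91 × 5 = 1.593 m³/s
w_3 = (14.4 − 5.0)/2 = 4.7 m; q_3 = 0.39 × 1.39 × 4.7 = 2.548 m³/s
w_4 = (16.2 − 10.0)/2 = 3.1 m; q_4 = 0.36 × 1.21 × 3.1 = 1.350 m³/s
w_5 = (18.2 − 14.4)/2 = 1.9 m; q_5 = 0.39 × 1.16 × 1.9 = 0.8596 m³/s
w_6 = (23.0 − 16.2)/2 = 3.4 m; q_6 = 0.42 × 1.35 × 3.4 = 1.928 m³/s
w_7 = (23.0 − 18.2)/2 = 2.4 m; q_7 = 0.21 × 0.34 × 2.4 = 0.1714 m³/s
Q = Σ qᵢ = 8.599 m³/s
= 8.599 × 1000 = 8599 L/s

8600 L/s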